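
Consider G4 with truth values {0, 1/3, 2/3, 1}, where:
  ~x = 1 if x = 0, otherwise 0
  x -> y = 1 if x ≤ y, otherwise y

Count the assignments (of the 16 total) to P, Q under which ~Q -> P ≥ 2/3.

P = 0, Q = 0 ↦ 0  <
P = 0, Q = 1/3 ↦ 1  ≥
P = 0, Q = 2/3 ↦ 1  ≥
P = 0, Q = 1 ↦ 1  ≥
P = 1/3, Q = 0 ↦ 1/3  <
P = 1/3, Q = 1/3 ↦ 1  ≥
P = 1/3, Q = 2/3 ↦ 1  ≥
P = 1/3, Q = 1 ↦ 1  ≥
P = 2/3, Q = 0 ↦ 2/3  ≥
P = 2/3, Q = 1/3 ↦ 1  ≥
P = 2/3, Q = 2/3 ↦ 1  ≥
P = 2/3, Q = 1 ↦ 1  ≥
P = 1, Q = 0 ↦ 1  ≥
P = 1, Q = 1/3 ↦ 1  ≥
P = 1, Q = 2/3 ↦ 1  ≥
P = 1, Q = 1 ↦ 1  ≥
So 14 of the 16 assignments meet the threshold.

14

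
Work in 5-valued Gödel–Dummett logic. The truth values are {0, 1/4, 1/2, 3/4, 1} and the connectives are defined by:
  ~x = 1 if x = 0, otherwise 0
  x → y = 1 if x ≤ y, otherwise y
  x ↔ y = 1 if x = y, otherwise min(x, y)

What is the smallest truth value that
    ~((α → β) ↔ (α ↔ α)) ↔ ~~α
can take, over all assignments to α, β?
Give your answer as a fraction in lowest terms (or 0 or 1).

Take α = 1/4, β = 1/4:
α → β = 1/4 → 1/4 = 1
α ↔ α = 1/4 ↔ 1/4 = 1
(α → β) ↔ (α ↔ α) = 1 ↔ 1 = 1
~((α → β) ↔ (α ↔ α)) = ~1 = 0
~α = ~1/4 = 0
~~α = ~0 = 1
~((α → β) ↔ (α ↔ α)) ↔ ~~α = 0 ↔ 1 = 0
No assignment yields a value below 0, so this is the minimum.

0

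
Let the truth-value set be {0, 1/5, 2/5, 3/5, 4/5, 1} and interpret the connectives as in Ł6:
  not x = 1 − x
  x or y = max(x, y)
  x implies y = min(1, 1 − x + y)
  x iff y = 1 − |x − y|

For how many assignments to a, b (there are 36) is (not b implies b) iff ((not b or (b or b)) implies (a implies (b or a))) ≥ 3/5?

value 1: 18 assignments (counts)
value 4/5: 6 assignments (counts)
value 2/5: 6 assignments
value 0: 6 assignments
So 24 of the 36 assignments meet the threshold.

24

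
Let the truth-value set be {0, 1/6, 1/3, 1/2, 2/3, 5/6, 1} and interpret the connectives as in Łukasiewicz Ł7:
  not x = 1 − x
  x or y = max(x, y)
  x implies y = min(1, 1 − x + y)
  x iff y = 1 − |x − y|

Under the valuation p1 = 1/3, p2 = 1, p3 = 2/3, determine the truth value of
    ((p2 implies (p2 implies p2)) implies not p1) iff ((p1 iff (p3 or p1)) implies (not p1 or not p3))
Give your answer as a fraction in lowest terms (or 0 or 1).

2/3

p2 implies p2 = 1 implies 1 = 1
p2 implies (p2 implies p2) = 1 implies 1 = 1
not p1 = not 1/3 = 2/3
(p2 implies (p2 implies p2)) implies not p1 = 1 implies 2/3 = 2/3
p3 or p1 = 2/3 or 1/3 = 2/3
p1 iff (p3 or p1) = 1/3 iff 2/3 = 2/3
not p1 = not 1/3 = 2/3
not p3 = not 2/3 = 1/3
not p1 or not p3 = 2/3 or 1/3 = 2/3
(p1 iff (p3 or p1)) implies (not p1 or not p3) = 2/3 implies 2/3 = 1
((p2 implies (p2 implies p2)) implies not p1) iff ((p1 iff (p3 or p1)) implies (not p1 or not p3)) = 2/3 iff 1 = 2/3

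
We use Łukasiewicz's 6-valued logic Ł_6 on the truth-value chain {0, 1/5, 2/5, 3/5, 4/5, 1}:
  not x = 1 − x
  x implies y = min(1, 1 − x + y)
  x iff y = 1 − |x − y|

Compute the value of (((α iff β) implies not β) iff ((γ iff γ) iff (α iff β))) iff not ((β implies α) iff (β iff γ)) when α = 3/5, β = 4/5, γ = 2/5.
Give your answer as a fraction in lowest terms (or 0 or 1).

3/5

α iff β = 3/5 iff 4/5 = 4/5
not β = not 4/5 = 1/5
(α iff β) implies not β = 4/5 implies 1/5 = 2/5
γ iff γ = 2/5 iff 2/5 = 1
α iff β = 3/5 iff 4/5 = 4/5
(γ iff γ) iff (α iff β) = 1 iff 4/5 = 4/5
((α iff β) implies not β) iff ((γ iff γ) iff (α iff β)) = 2/5 iff 4/5 = 3/5
β implies α = 4/5 implies 3/5 = 4/5
β iff γ = 4/5 iff 2/5 = 3/5
(β implies α) iff (β iff γ) = 4/5 iff 3/5 = 4/5
not ((β implies α) iff (β iff γ)) = not 4/5 = 1/5
(((α iff β) implies not β) iff ((γ iff γ) iff (α iff β))) iff not ((β implies α) iff (β iff γ)) = 3/5 iff 1/5 = 3/5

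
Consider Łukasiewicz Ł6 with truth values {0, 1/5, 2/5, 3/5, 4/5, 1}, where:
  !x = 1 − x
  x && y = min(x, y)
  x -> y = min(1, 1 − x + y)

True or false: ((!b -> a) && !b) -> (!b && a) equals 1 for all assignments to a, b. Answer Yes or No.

No

Counterexample: take a = 0, b = 1/5.
!b = !1/5 = 4/5
!b -> a = 4/5 -> 0 = 1/5
!b = !1/5 = 4/5
(!b -> a) && !b = 1/5 && 4/5 = 1/5
!b = !1/5 = 4/5
!b && a = 4/5 && 0 = 0
((!b -> a) && !b) -> (!b && a) = 1/5 -> 0 = 4/5
This gives 4/5 ≠ 1.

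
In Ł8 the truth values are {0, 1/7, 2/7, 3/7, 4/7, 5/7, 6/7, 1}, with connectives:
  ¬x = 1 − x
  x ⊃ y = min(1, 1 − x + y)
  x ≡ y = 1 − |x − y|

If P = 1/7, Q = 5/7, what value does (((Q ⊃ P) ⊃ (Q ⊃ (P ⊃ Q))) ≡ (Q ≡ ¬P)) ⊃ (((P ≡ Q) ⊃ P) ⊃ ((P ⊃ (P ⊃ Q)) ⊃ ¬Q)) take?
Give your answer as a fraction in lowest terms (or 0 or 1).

5/7

Q ⊃ P = 5/7 ⊃ 1/7 = 3/7
P ⊃ Q = 1/7 ⊃ 5/7 = 1
Q ⊃ (P ⊃ Q) = 5/7 ⊃ 1 = 1
(Q ⊃ P) ⊃ (Q ⊃ (P ⊃ Q)) = 3/7 ⊃ 1 = 1
¬P = ¬1/7 = 6/7
Q ≡ ¬P = 5/7 ≡ 6/7 = 6/7
((Q ⊃ P) ⊃ (Q ⊃ (P ⊃ Q))) ≡ (Q ≡ ¬P) = 1 ≡ 6/7 = 6/7
P ≡ Q = 1/7 ≡ 5/7 = 3/7
(P ≡ Q) ⊃ P = 3/7 ⊃ 1/7 = 5/7
P ⊃ Q = 1/7 ⊃ 5/7 = 1
P ⊃ (P ⊃ Q) = 1/7 ⊃ 1 = 1
¬Q = ¬5/7 = 2/7
(P ⊃ (P ⊃ Q)) ⊃ ¬Q = 1 ⊃ 2/7 = 2/7
((P ≡ Q) ⊃ P) ⊃ ((P ⊃ (P ⊃ Q)) ⊃ ¬Q) = 5/7 ⊃ 2/7 = 4/7
(((Q ⊃ P) ⊃ (Q ⊃ (P ⊃ Q))) ≡ (Q ≡ ¬P)) ⊃ (((P ≡ Q) ⊃ P) ⊃ ((P ⊃ (P ⊃ Q)) ⊃ ¬Q)) = 6/7 ⊃ 4/7 = 5/7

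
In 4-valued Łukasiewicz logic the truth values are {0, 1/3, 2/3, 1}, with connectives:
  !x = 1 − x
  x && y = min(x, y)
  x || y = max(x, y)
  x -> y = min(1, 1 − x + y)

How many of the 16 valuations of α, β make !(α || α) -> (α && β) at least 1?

7

α = 0, β = 0 ↦ 0  <
α = 0, β = 1/3 ↦ 0  <
α = 0, β = 2/3 ↦ 0  <
α = 0, β = 1 ↦ 0  <
α = 1/3, β = 0 ↦ 1/3  <
α = 1/3, β = 1/3 ↦ 2/3  <
α = 1/3, β = 2/3 ↦ 2/3  <
α = 1/3, β = 1 ↦ 2/3  <
α = 2/3, β = 0 ↦ 2/3  <
α = 2/3, β = 1/3 ↦ 1  ≥
α = 2/3, β = 2/3 ↦ 1  ≥
α = 2/3, β = 1 ↦ 1  ≥
α = 1, β = 0 ↦ 1  ≥
α = 1, β = 1/3 ↦ 1  ≥
α = 1, β = 2/3 ↦ 1  ≥
α = 1, β = 1 ↦ 1  ≥
So 7 of the 16 assignments meet the threshold.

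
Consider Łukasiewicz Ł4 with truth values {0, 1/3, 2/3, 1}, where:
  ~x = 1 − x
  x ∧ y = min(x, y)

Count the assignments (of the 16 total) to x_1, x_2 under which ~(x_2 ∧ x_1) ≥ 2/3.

12

x_1 = 0, x_2 = 0 ↦ 1  ≥
x_1 = 0, x_2 = 1/3 ↦ 1  ≥
x_1 = 0, x_2 = 2/3 ↦ 1  ≥
x_1 = 0, x_2 = 1 ↦ 1  ≥
x_1 = 1/3, x_2 = 0 ↦ 1  ≥
x_1 = 1/3, x_2 = 1/3 ↦ 2/3  ≥
x_1 = 1/3, x_2 = 2/3 ↦ 2/3  ≥
x_1 = 1/3, x_2 = 1 ↦ 2/3  ≥
x_1 = 2/3, x_2 = 0 ↦ 1  ≥
x_1 = 2/3, x_2 = 1/3 ↦ 2/3  ≥
x_1 = 2/3, x_2 = 2/3 ↦ 1/3  <
x_1 = 2/3, x_2 = 1 ↦ 1/3  <
x_1 = 1, x_2 = 0 ↦ 1  ≥
x_1 = 1, x_2 = 1/3 ↦ 2/3  ≥
x_1 = 1, x_2 = 2/3 ↦ 1/3  <
x_1 = 1, x_2 = 1 ↦ 0  <
So 12 of the 16 assignments meet the threshold.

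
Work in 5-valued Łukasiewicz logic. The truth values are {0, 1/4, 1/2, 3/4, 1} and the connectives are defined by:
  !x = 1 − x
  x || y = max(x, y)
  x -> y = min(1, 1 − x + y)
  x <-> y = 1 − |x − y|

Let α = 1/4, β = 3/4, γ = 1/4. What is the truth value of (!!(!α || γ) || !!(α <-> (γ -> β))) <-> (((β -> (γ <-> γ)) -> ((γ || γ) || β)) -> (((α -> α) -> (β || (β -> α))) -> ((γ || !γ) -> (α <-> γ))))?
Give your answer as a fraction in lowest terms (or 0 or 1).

!α = !1/4 = 3/4
!α || γ = 3/4 || 1/4 = 3/4
!(!α || γ) = !3/4 = 1/4
!!(!α || γ) = !1/4 = 3/4
γ -> β = 1/4 -> 3/4 = 1
α <-> (γ -> β) = 1/4 <-> 1 = 1/4
!(α <-> (γ -> β)) = !1/4 = 3/4
!!(α <-> (γ -> β)) = !3/4 = 1/4
!!(!α || γ) || !!(α <-> (γ -> β)) = 3/4 || 1/4 = 3/4
γ <-> γ = 1/4 <-> 1/4 = 1
β -> (γ <-> γ) = 3/4 -> 1 = 1
γ || γ = 1/4 || 1/4 = 1/4
(γ || γ) || β = 1/4 || 3/4 = 3/4
(β -> (γ <-> γ)) -> ((γ || γ) || β) = 1 -> 3/4 = 3/4
α -> α = 1/4 -> 1/4 = 1
β -> α = 3/4 -> 1/4 = 1/2
β || (β -> α) = 3/4 || 1/2 = 3/4
(α -> α) -> (β || (β -> α)) = 1 -> 3/4 = 3/4
!γ = !1/4 = 3/4
γ || !γ = 1/4 || 3/4 = 3/4
α <-> γ = 1/4 <-> 1/4 = 1
(γ || !γ) -> (α <-> γ) = 3/4 -> 1 = 1
((α -> α) -> (β || (β -> α))) -> ((γ || !γ) -> (α <-> γ)) = 3/4 -> 1 = 1
((β -> (γ <-> γ)) -> ((γ || γ) || β)) -> (((α -> α) -> (β || (β -> α))) -> ((γ || !γ) -> (α <-> γ))) = 3/4 -> 1 = 1
(!!(!α || γ) || !!(α <-> (γ -> β))) <-> (((β -> (γ <-> γ)) -> ((γ || γ) || β)) -> (((α -> α) -> (β || (β -> α))) -> ((γ || !γ) -> (α <-> γ)))) = 3/4 <-> 1 = 3/4

3/4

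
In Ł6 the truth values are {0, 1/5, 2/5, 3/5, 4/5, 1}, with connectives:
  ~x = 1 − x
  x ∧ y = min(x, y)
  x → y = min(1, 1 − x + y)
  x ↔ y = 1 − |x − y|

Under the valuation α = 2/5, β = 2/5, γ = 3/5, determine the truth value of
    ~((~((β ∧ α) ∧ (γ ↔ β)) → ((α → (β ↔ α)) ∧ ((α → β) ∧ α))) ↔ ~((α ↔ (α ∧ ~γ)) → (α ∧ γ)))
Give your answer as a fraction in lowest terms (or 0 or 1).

1/5

β ∧ α = 2/5 ∧ 2/5 = 2/5
γ ↔ β = 3/5 ↔ 2/5 = 4/5
(β ∧ α) ∧ (γ ↔ β) = 2/5 ∧ 4/5 = 2/5
~((β ∧ α) ∧ (γ ↔ β)) = ~2/5 = 3/5
β ↔ α = 2/5 ↔ 2/5 = 1
α → (β ↔ α) = 2/5 → 1 = 1
α → β = 2/5 → 2/5 = 1
(α → β) ∧ α = 1 ∧ 2/5 = 2/5
(α → (β ↔ α)) ∧ ((α → β) ∧ α) = 1 ∧ 2/5 = 2/5
~((β ∧ α) ∧ (γ ↔ β)) → ((α → (β ↔ α)) ∧ ((α → β) ∧ α)) = 3/5 → 2/5 = 4/5
~γ = ~3/5 = 2/5
α ∧ ~γ = 2/5 ∧ 2/5 = 2/5
α ↔ (α ∧ ~γ) = 2/5 ↔ 2/5 = 1
α ∧ γ = 2/5 ∧ 3/5 = 2/5
(α ↔ (α ∧ ~γ)) → (α ∧ γ) = 1 → 2/5 = 2/5
~((α ↔ (α ∧ ~γ)) → (α ∧ γ)) = ~2/5 = 3/5
(~((β ∧ α) ∧ (γ ↔ β)) → ((α → (β ↔ α)) ∧ ((α → β) ∧ α))) ↔ ~((α ↔ (α ∧ ~γ)) → (α ∧ γ)) = 4/5 ↔ 3/5 = 4/5
~((~((β ∧ α) ∧ (γ ↔ β)) → ((α → (β ↔ α)) ∧ ((α → β) ∧ α))) ↔ ~((α ↔ (α ∧ ~γ)) → (α ∧ γ))) = ~4/5 = 1/5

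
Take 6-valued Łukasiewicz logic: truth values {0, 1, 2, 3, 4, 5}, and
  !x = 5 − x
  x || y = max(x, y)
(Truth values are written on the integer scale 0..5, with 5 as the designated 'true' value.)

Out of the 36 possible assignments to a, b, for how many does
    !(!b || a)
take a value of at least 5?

value 5: 1 assignment (counts)
value 4: 3 assignments
value 3: 5 assignments
value 2: 7 assignments
value 1: 9 assignments
value 0: 11 assignments
So 1 of the 36 assignments meets the threshold.

1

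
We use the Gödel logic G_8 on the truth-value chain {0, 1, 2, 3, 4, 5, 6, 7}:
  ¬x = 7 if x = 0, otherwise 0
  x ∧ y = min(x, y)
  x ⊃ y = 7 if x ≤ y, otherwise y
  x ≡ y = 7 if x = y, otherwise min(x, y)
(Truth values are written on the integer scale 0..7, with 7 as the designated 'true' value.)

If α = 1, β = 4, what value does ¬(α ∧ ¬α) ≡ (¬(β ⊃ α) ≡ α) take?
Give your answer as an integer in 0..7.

0

¬α = ¬1 = 0
α ∧ ¬α = 1 ∧ 0 = 0
¬(α ∧ ¬α) = ¬0 = 7
β ⊃ α = 4 ⊃ 1 = 1
¬(β ⊃ α) = ¬1 = 0
¬(β ⊃ α) ≡ α = 0 ≡ 1 = 0
¬(α ∧ ¬α) ≡ (¬(β ⊃ α) ≡ α) = 7 ≡ 0 = 0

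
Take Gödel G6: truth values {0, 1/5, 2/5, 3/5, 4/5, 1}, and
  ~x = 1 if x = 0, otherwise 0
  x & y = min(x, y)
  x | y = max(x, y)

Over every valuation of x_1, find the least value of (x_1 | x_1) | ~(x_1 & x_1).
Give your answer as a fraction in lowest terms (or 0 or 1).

1/5

Take x_1 = 1/5:
x_1 | x_1 = 1/5 | 1/5 = 1/5
x_1 & x_1 = 1/5 & 1/5 = 1/5
~(x_1 & x_1) = ~1/5 = 0
(x_1 | x_1) | ~(x_1 & x_1) = 1/5 | 0 = 1/5
No assignment yields a value below 1/5, so this is the minimum.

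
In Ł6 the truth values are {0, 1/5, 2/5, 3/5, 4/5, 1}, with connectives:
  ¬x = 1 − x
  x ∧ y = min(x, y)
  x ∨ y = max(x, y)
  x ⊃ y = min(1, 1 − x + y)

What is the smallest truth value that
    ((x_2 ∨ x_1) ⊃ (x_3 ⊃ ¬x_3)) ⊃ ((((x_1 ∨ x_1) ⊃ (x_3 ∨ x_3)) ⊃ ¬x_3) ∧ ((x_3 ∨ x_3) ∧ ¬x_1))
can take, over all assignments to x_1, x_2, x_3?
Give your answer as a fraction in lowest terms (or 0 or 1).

0

Take x_1 = 0, x_2 = 0, x_3 = 0:
x_2 ∨ x_1 = 0 ∨ 0 = 0
¬x_3 = ¬0 = 1
x_3 ⊃ ¬x_3 = 0 ⊃ 1 = 1
(x_2 ∨ x_1) ⊃ (x_3 ⊃ ¬x_3) = 0 ⊃ 1 = 1
x_1 ∨ x_1 = 0 ∨ 0 = 0
x_3 ∨ x_3 = 0 ∨ 0 = 0
(x_1 ∨ x_1) ⊃ (x_3 ∨ x_3) = 0 ⊃ 0 = 1
¬x_3 = ¬0 = 1
((x_1 ∨ x_1) ⊃ (x_3 ∨ x_3)) ⊃ ¬x_3 = 1 ⊃ 1 = 1
x_3 ∨ x_3 = 0 ∨ 0 = 0
¬x_1 = ¬0 = 1
(x_3 ∨ x_3) ∧ ¬x_1 = 0 ∧ 1 = 0
(((x_1 ∨ x_1) ⊃ (x_3 ∨ x_3)) ⊃ ¬x_3) ∧ ((x_3 ∨ x_3) ∧ ¬x_1) = 1 ∧ 0 = 0
((x_2 ∨ x_1) ⊃ (x_3 ⊃ ¬x_3)) ⊃ ((((x_1 ∨ x_1) ⊃ (x_3 ∨ x_3)) ⊃ ¬x_3) ∧ ((x_3 ∨ x_3) ∧ ¬x_1)) = 1 ⊃ 0 = 0
No assignment yields a value below 0, so this is the minimum.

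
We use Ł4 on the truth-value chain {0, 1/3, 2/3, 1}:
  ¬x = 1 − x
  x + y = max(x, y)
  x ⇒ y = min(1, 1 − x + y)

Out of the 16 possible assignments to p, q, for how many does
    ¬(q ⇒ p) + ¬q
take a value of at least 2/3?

p = 0, q = 0 ↦ 1  ≥
p = 0, q = 1/3 ↦ 2/3  ≥
p = 0, q = 2/3 ↦ 2/3  ≥
p = 0, q = 1 ↦ 1  ≥
p = 1/3, q = 0 ↦ 1  ≥
p = 1/3, q = 1/3 ↦ 2/3  ≥
p = 1/3, q = 2/3 ↦ 1/3  <
p = 1/3, q = 1 ↦ 2/3  ≥
p = 2/3, q = 0 ↦ 1  ≥
p = 2/3, q = 1/3 ↦ 2/3  ≥
p = 2/3, q = 2/3 ↦ 1/3  <
p = 2/3, q = 1 ↦ 1/3  <
p = 1, q = 0 ↦ 1  ≥
p = 1, q = 1/3 ↦ 2/3  ≥
p = 1, q = 2/3 ↦ 1/3  <
p = 1, q = 1 ↦ 0  <
So 11 of the 16 assignments meet the threshold.

11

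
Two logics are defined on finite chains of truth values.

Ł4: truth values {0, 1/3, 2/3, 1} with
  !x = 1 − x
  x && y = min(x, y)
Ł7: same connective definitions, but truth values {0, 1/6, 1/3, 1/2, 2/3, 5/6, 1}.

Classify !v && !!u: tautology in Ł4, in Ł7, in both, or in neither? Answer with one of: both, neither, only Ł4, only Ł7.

neither

In Ł4: at u = 0, v = 0 the value is 0 — not a tautology.
In Ł7: at u = 0, v = 0 the value is 0 — not a tautology.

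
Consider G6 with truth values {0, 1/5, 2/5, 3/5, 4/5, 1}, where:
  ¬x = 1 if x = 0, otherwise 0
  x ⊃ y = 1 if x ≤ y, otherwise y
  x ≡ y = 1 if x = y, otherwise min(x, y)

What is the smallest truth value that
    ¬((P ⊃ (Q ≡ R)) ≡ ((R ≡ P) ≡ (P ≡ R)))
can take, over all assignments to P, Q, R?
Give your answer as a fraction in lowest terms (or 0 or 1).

0

Take P = 0, Q = 0, R = 0:
Q ≡ R = 0 ≡ 0 = 1
P ⊃ (Q ≡ R) = 0 ⊃ 1 = 1
R ≡ P = 0 ≡ 0 = 1
P ≡ R = 0 ≡ 0 = 1
(R ≡ P) ≡ (P ≡ R) = 1 ≡ 1 = 1
(P ⊃ (Q ≡ R)) ≡ ((R ≡ P) ≡ (P ≡ R)) = 1 ≡ 1 = 1
¬((P ⊃ (Q ≡ R)) ≡ ((R ≡ P) ≡ (P ≡ R))) = ¬1 = 0
No assignment yields a value below 0, so this is the minimum.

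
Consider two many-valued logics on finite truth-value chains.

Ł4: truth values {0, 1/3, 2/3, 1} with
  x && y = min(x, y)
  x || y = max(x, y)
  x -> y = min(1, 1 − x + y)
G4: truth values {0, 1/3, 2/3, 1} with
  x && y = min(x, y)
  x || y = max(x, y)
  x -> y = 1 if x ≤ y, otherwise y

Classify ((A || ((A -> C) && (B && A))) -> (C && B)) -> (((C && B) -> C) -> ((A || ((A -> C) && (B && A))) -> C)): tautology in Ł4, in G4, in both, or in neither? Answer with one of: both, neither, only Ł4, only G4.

In Ł4: every assignment gives 1 — tautology.
In G4: every assignment gives 1 — tautology.

both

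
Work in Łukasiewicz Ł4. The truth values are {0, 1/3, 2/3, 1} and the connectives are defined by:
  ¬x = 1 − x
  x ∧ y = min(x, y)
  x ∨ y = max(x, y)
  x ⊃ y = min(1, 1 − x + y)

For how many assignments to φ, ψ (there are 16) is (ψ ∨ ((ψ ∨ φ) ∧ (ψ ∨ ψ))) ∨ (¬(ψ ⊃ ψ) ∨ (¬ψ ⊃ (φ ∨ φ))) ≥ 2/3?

φ = 0, ψ = 0 ↦ 0  <
φ = 0, ψ = 1/3 ↦ 1/3  <
φ = 0, ψ = 2/3 ↦ 2/3  ≥
φ = 0, ψ = 1 ↦ 1  ≥
φ = 1/3, ψ = 0 ↦ 1/3  <
φ = 1/3, ψ = 1/3 ↦ 2/3  ≥
φ = 1/3, ψ = 2/3 ↦ 1  ≥
φ = 1/3, ψ = 1 ↦ 1  ≥
φ = 2/3, ψ = 0 ↦ 2/3  ≥
φ = 2/3, ψ = 1/3 ↦ 1  ≥
φ = 2/3, ψ = 2/3 ↦ 1  ≥
φ = 2/3, ψ = 1 ↦ 1  ≥
φ = 1, ψ = 0 ↦ 1  ≥
φ = 1, ψ = 1/3 ↦ 1  ≥
φ = 1, ψ = 2/3 ↦ 1  ≥
φ = 1, ψ = 1 ↦ 1  ≥
So 13 of the 16 assignments meet the threshold.

13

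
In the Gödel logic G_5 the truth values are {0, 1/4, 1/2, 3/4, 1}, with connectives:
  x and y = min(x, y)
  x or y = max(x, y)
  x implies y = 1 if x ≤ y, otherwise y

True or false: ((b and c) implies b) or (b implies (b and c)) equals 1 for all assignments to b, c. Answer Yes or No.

At b = 0, c = 3/4, for instance:
b and c = 0 and 3/4 = 0
(b and c) implies b = 0 implies 0 = 1
b implies (b and c) = 0 implies 0 = 1
((b and c) implies b) or (b implies (b and c)) = 1 or 1 = 1
and checking the remaining 24 assignments likewise gives ≥ 1 in every case.

Yes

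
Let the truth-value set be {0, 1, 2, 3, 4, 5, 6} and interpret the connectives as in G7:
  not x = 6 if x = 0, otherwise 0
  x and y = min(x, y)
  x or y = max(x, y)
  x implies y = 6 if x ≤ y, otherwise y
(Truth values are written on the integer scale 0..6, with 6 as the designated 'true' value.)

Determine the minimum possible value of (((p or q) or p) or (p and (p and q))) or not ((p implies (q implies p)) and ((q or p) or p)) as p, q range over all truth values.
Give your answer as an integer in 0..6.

1

Take p = 0, q = 1:
p or q = 0 or 1 = 1
(p or q) or p = 1 or 0 = 1
p and q = 0 and 1 = 0
p and (p and q) = 0 and 0 = 0
((p or q) or p) or (p and (p and q)) = 1 or 0 = 1
q implies p = 1 implies 0 = 0
p implies (q implies p) = 0 implies 0 = 6
q or p = 1 or 0 = 1
(q or p) or p = 1 or 0 = 1
(p implies (q implies p)) and ((q or p) or p) = 6 and 1 = 1
not ((p implies (q implies p)) and ((q or p) or p)) = not 1 = 0
(((p or q) or p) or (p and (p and q))) or not ((p implies (q implies p)) and ((q or p) or p)) = 1 or 0 = 1
No assignment yields a value below 1, so this is the minimum.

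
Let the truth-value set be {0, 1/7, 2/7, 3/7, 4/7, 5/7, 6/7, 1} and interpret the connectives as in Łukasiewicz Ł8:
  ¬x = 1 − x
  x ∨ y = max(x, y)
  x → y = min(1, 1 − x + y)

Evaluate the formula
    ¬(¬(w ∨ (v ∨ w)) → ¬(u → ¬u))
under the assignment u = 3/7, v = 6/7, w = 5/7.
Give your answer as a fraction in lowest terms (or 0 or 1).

v ∨ w = 6/7 ∨ 5/7 = 6/7
w ∨ (v ∨ w) = 5/7 ∨ 6/7 = 6/7
¬(w ∨ (v ∨ w)) = ¬6/7 = 1/7
¬u = ¬3/7 = 4/7
u → ¬u = 3/7 → 4/7 = 1
¬(u → ¬u) = ¬1 = 0
¬(w ∨ (v ∨ w)) → ¬(u → ¬u) = 1/7 → 0 = 6/7
¬(¬(w ∨ (v ∨ w)) → ¬(u → ¬u)) = ¬6/7 = 1/7

1/7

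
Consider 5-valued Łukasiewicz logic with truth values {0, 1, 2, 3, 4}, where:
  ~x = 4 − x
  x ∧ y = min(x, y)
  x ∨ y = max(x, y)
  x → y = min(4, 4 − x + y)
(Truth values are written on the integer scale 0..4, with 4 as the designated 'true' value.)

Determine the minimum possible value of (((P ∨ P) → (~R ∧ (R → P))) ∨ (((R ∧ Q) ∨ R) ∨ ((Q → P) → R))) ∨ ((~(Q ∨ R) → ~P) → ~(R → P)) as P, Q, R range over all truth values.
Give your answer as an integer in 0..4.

2

Take P = 4, Q = 0, R = 2:
P ∨ P = 4 ∨ 4 = 4
~R = ~2 = 2
R → P = 2 → 4 = 4
~R ∧ (R → P) = 2 ∧ 4 = 2
(P ∨ P) → (~R ∧ (R → P)) = 4 → 2 = 2
R ∧ Q = 2 ∧ 0 = 0
(R ∧ Q) ∨ R = 0 ∨ 2 = 2
Q → P = 0 → 4 = 4
(Q → P) → R = 4 → 2 = 2
((R ∧ Q) ∨ R) ∨ ((Q → P) → R) = 2 ∨ 2 = 2
((P ∨ P) → (~R ∧ (R → P))) ∨ (((R ∧ Q) ∨ R) ∨ ((Q → P) → R)) = 2 ∨ 2 = 2
Q ∨ R = 0 ∨ 2 = 2
~(Q ∨ R) = ~2 = 2
~P = ~4 = 0
~(Q ∨ R) → ~P = 2 → 0 = 2
R → P = 2 → 4 = 4
~(R → P) = ~4 = 0
(~(Q ∨ R) → ~P) → ~(R → P) = 2 → 0 = 2
(((P ∨ P) → (~R ∧ (R → P))) ∨ (((R ∧ Q) ∨ R) ∨ ((Q → P) → R))) ∨ ((~(Q ∨ R) → ~P) → ~(R → P)) = 2 ∨ 2 = 2
No assignment yields a value below 2, so this is the minimum.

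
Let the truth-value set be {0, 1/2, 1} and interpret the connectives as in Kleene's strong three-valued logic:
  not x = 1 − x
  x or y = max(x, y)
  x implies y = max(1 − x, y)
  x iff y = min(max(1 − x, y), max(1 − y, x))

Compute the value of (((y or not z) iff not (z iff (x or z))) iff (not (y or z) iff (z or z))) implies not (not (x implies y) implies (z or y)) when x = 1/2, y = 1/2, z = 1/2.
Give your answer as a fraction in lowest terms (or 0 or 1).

not z = not 1/2 = 1/2
y or not z = 1/2 or 1/2 = 1/2
x or z = 1/2 or 1/2 = 1/2
z iff (x or z) = 1/2 iff 1/2 = 1/2
not (z iff (x or z)) = not 1/2 = 1/2
(y or not z) iff not (z iff (x or z)) = 1/2 iff 1/2 = 1/2
y or z = 1/2 or 1/2 = 1/2
not (y or z) = not 1/2 = 1/2
z or z = 1/2 or 1/2 = 1/2
not (y or z) iff (z or z) = 1/2 iff 1/2 = 1/2
((y or not z) iff not (z iff (x or z))) iff (not (y or z) iff (z or z)) = 1/2 iff 1/2 = 1/2
x implies y = 1/2 implies 1/2 = 1/2
not (x implies y) = not 1/2 = 1/2
z or y = 1/2 or 1/2 = 1/2
not (x implies y) implies (z or y) = 1/2 implies 1/2 = 1/2
not (not (x implies y) implies (z or y)) = not 1/2 = 1/2
(((y or not z) iff not (z iff (x or z))) iff (not (y or z) iff (z or z))) implies not (not (x implies y) implies (z or y)) = 1/2 implies 1/2 = 1/2

1/2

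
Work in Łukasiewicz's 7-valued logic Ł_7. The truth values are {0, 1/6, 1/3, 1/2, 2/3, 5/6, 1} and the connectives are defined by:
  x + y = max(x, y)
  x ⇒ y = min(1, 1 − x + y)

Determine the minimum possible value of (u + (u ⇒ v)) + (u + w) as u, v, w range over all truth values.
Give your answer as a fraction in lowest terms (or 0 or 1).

Take u = 1/2, v = 0, w = 0:
u ⇒ v = 1/2 ⇒ 0 = 1/2
u + (u ⇒ v) = 1/2 + 1/2 = 1/2
u + w = 1/2 + 0 = 1/2
(u + (u ⇒ v)) + (u + w) = 1/2 + 1/2 = 1/2
No assignment yields a value below 1/2, so this is the minimum.

1/2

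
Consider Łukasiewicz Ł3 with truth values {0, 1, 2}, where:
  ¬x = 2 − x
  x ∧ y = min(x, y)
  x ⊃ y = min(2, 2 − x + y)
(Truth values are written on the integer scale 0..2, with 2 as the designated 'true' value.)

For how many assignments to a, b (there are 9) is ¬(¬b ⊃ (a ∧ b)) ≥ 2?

3

a = 0, b = 0 ↦ 2  ≥
a = 0, b = 1 ↦ 1  <
a = 0, b = 2 ↦ 0  <
a = 1, b = 0 ↦ 2  ≥
a = 1, b = 1 ↦ 0  <
a = 1, b = 2 ↦ 0  <
a = 2, b = 0 ↦ 2  ≥
a = 2, b = 1 ↦ 0  <
a = 2, b = 2 ↦ 0  <
So 3 of the 9 assignments meet the threshold.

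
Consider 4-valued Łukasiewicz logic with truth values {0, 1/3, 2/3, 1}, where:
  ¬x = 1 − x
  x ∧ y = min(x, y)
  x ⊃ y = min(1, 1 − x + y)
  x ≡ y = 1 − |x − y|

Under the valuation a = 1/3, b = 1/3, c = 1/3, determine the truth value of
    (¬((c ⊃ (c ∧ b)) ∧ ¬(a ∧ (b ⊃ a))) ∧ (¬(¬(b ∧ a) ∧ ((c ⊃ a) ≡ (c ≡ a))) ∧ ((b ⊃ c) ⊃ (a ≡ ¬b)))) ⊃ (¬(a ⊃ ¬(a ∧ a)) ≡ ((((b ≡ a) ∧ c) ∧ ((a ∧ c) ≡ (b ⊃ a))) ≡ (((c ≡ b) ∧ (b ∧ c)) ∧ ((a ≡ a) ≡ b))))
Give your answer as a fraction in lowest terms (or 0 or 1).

c ∧ b = 1/3 ∧ 1/3 = 1/3
c ⊃ (c ∧ b) = 1/3 ⊃ 1/3 = 1
b ⊃ a = 1/3 ⊃ 1/3 = 1
a ∧ (b ⊃ a) = 1/3 ∧ 1 = 1/3
¬(a ∧ (b ⊃ a)) = ¬1/3 = 2/3
(c ⊃ (c ∧ b)) ∧ ¬(a ∧ (b ⊃ a)) = 1 ∧ 2/3 = 2/3
¬((c ⊃ (c ∧ b)) ∧ ¬(a ∧ (b ⊃ a))) = ¬2/3 = 1/3
b ∧ a = 1/3 ∧ 1/3 = 1/3
¬(b ∧ a) = ¬1/3 = 2/3
c ⊃ a = 1/3 ⊃ 1/3 = 1
c ≡ a = 1/3 ≡ 1/3 = 1
(c ⊃ a) ≡ (c ≡ a) = 1 ≡ 1 = 1
¬(b ∧ a) ∧ ((c ⊃ a) ≡ (c ≡ a)) = 2/3 ∧ 1 = 2/3
¬(¬(b ∧ a) ∧ ((c ⊃ a) ≡ (c ≡ a))) = ¬2/3 = 1/3
b ⊃ c = 1/3 ⊃ 1/3 = 1
¬b = ¬1/3 = 2/3
a ≡ ¬b = 1/3 ≡ 2/3 = 2/3
(b ⊃ c) ⊃ (a ≡ ¬b) = 1 ⊃ 2/3 = 2/3
¬(¬(b ∧ a) ∧ ((c ⊃ a) ≡ (c ≡ a))) ∧ ((b ⊃ c) ⊃ (a ≡ ¬b)) = 1/3 ∧ 2/3 = 1/3
¬((c ⊃ (c ∧ b)) ∧ ¬(a ∧ (b ⊃ a))) ∧ (¬(¬(b ∧ a) ∧ ((c ⊃ a) ≡ (c ≡ a))) ∧ ((b ⊃ c) ⊃ (a ≡ ¬b))) = 1/3 ∧ 1/3 = 1/3
a ∧ a = 1/3 ∧ 1/3 = 1/3
¬(a ∧ a) = ¬1/3 = 2/3
a ⊃ ¬(a ∧ a) = 1/3 ⊃ 2/3 = 1
¬(a ⊃ ¬(a ∧ a)) = ¬1 = 0
b ≡ a = 1/3 ≡ 1/3 = 1
(b ≡ a) ∧ c = 1 ∧ 1/3 = 1/3
a ∧ c = 1/3 ∧ 1/3 = 1/3
b ⊃ a = 1/3 ⊃ 1/3 = 1
(a ∧ c) ≡ (b ⊃ a) = 1/3 ≡ 1 = 1/3
((b ≡ a) ∧ c) ∧ ((a ∧ c) ≡ (b ⊃ a)) = 1/3 ∧ 1/3 = 1/3
c ≡ b = 1/3 ≡ 1/3 = 1
b ∧ c = 1/3 ∧ 1/3 = 1/3
(c ≡ b) ∧ (b ∧ c) = 1 ∧ 1/3 = 1/3
a ≡ a = 1/3 ≡ 1/3 = 1
(a ≡ a) ≡ b = 1 ≡ 1/3 = 1/3
((c ≡ b) ∧ (b ∧ c)) ∧ ((a ≡ a) ≡ b) = 1/3 ∧ 1/3 = 1/3
(((b ≡ a) ∧ c) ∧ ((a ∧ c) ≡ (b ⊃ a))) ≡ (((c ≡ b) ∧ (b ∧ c)) ∧ ((a ≡ a) ≡ b)) = 1/3 ≡ 1/3 = 1
¬(a ⊃ ¬(a ∧ a)) ≡ ((((b ≡ a) ∧ c) ∧ ((a ∧ c) ≡ (b ⊃ a))) ≡ (((c ≡ b) ∧ (b ∧ c)) ∧ ((a ≡ a) ≡ b))) = 0 ≡ 1 = 0
(¬((c ⊃ (c ∧ b)) ∧ ¬(a ∧ (b ⊃ a))) ∧ (¬(¬(b ∧ a) ∧ ((c ⊃ a) ≡ (c ≡ a))) ∧ ((b ⊃ c) ⊃ (a ≡ ¬b)))) ⊃ (¬(a ⊃ ¬(a ∧ a)) ≡ ((((b ≡ a) ∧ c) ∧ ((a ∧ c) ≡ (b ⊃ a))) ≡ (((c ≡ b) ∧ (b ∧ c)) ∧ ((a ≡ a) ≡ b)))) = 1/3 ⊃ 0 = 2/3

2/3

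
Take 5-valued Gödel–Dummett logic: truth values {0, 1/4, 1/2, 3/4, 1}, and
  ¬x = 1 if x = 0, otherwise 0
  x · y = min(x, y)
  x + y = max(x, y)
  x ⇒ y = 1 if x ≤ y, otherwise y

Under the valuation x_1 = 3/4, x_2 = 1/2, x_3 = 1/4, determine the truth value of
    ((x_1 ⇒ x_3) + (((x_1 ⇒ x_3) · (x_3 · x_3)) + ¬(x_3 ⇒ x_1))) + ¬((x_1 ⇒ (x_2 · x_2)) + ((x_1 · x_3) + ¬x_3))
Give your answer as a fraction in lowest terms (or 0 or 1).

1/4

x_1 ⇒ x_3 = 3/4 ⇒ 1/4 = 1/4
x_1 ⇒ x_3 = 3/4 ⇒ 1/4 = 1/4
x_3 · x_3 = 1/4 · 1/4 = 1/4
(x_1 ⇒ x_3) · (x_3 · x_3) = 1/4 · 1/4 = 1/4
x_3 ⇒ x_1 = 1/4 ⇒ 3/4 = 1
¬(x_3 ⇒ x_1) = ¬1 = 0
((x_1 ⇒ x_3) · (x_3 · x_3)) + ¬(x_3 ⇒ x_1) = 1/4 + 0 = 1/4
(x_1 ⇒ x_3) + (((x_1 ⇒ x_3) · (x_3 · x_3)) + ¬(x_3 ⇒ x_1)) = 1/4 + 1/4 = 1/4
x_2 · x_2 = 1/2 · 1/2 = 1/2
x_1 ⇒ (x_2 · x_2) = 3/4 ⇒ 1/2 = 1/2
x_1 · x_3 = 3/4 · 1/4 = 1/4
¬x_3 = ¬1/4 = 0
(x_1 · x_3) + ¬x_3 = 1/4 + 0 = 1/4
(x_1 ⇒ (x_2 · x_2)) + ((x_1 · x_3) + ¬x_3) = 1/2 + 1/4 = 1/2
¬((x_1 ⇒ (x_2 · x_2)) + ((x_1 · x_3) + ¬x_3)) = ¬1/2 = 0
((x_1 ⇒ x_3) + (((x_1 ⇒ x_3) · (x_3 · x_3)) + ¬(x_3 ⇒ x_1))) + ¬((x_1 ⇒ (x_2 · x_2)) + ((x_1 · x_3) + ¬x_3)) = 1/4 + 0 = 1/4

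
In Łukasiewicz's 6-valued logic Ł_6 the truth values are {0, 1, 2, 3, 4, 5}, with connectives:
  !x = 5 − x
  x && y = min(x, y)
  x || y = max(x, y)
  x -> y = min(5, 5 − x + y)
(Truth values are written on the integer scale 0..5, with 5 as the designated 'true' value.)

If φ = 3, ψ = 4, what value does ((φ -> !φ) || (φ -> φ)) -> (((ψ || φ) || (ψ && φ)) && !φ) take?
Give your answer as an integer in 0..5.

2

!φ = !3 = 2
φ -> !φ = 3 -> 2 = 4
φ -> φ = 3 -> 3 = 5
(φ -> !φ) || (φ -> φ) = 4 || 5 = 5
ψ || φ = 4 || 3 = 4
ψ && φ = 4 && 3 = 3
(ψ || φ) || (ψ && φ) = 4 || 3 = 4
!φ = !3 = 2
((ψ || φ) || (ψ && φ)) && !φ = 4 && 2 = 2
((φ -> !φ) || (φ -> φ)) -> (((ψ || φ) || (ψ && φ)) && !φ) = 5 -> 2 = 2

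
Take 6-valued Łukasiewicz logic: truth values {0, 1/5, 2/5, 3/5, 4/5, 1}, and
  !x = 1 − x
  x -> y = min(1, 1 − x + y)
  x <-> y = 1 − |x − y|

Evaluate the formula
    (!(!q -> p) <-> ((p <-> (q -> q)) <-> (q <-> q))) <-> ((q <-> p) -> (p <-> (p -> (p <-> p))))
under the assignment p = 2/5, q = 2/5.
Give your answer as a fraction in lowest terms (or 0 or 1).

!q = !2/5 = 3/5
!q -> p = 3/5 -> 2/5 = 4/5
!(!q -> p) = !4/5 = 1/5
q -> q = 2/5 -> 2/5 = 1
p <-> (q -> q) = 2/5 <-> 1 = 2/5
q <-> q = 2/5 <-> 2/5 = 1
(p <-> (q -> q)) <-> (q <-> q) = 2/5 <-> 1 = 2/5
!(!q -> p) <-> ((p <-> (q -> q)) <-> (q <-> q)) = 1/5 <-> 2/5 = 4/5
q <-> p = 2/5 <-> 2/5 = 1
p <-> p = 2/5 <-> 2/5 = 1
p -> (p <-> p) = 2/5 -> 1 = 1
p <-> (p -> (p <-> p)) = 2/5 <-> 1 = 2/5
(q <-> p) -> (p <-> (p -> (p <-> p))) = 1 -> 2/5 = 2/5
(!(!q -> p) <-> ((p <-> (q -> q)) <-> (q <-> q))) <-> ((q <-> p) -> (p <-> (p -> (p <-> p)))) = 4/5 <-> 2/5 = 3/5

3/5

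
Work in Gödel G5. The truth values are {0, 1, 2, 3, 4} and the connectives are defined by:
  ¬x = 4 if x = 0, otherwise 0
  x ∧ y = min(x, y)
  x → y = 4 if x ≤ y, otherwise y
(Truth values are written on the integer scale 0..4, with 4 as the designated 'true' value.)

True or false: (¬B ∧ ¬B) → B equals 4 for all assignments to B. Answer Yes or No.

Counterexample: take B = 0.
¬B = ¬0 = 4
¬B = ¬0 = 4
¬B ∧ ¬B = 4 ∧ 4 = 4
(¬B ∧ ¬B) → B = 4 → 0 = 0
This gives 0 ≠ 4.

No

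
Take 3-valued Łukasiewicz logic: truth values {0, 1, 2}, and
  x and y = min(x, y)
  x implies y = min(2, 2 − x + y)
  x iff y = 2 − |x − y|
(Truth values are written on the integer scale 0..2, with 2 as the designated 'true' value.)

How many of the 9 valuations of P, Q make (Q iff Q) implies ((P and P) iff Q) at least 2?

3

P = 0, Q = 0 ↦ 2  ≥
P = 0, Q = 1 ↦ 1  <
P = 0, Q = 2 ↦ 0  <
P = 1, Q = 0 ↦ 1  <
P = 1, Q = 1 ↦ 2  ≥
P = 1, Q = 2 ↦ 1  <
P = 2, Q = 0 ↦ 0  <
P = 2, Q = 1 ↦ 1  <
P = 2, Q = 2 ↦ 2  ≥
So 3 of the 9 assignments meet the threshold.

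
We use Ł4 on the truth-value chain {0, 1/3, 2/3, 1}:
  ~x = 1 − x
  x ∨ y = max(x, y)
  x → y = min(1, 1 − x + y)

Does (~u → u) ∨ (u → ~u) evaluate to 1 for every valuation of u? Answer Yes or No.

u = 0 ↦ 1
u = 1/3 ↦ 1
u = 2/3 ↦ 1
u = 1 ↦ 1
Every assignment gives a value ≥ 1.

Yes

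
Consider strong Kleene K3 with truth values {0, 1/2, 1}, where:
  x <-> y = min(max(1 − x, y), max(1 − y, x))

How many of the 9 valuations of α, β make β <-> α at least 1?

2

α = 0, β = 0 ↦ 1  ≥
α = 0, β = 1/2 ↦ 1/2  <
α = 0, β = 1 ↦ 0  <
α = 1/2, β = 0 ↦ 1/2  <
α = 1/2, β = 1/2 ↦ 1/2  <
α = 1/2, β = 1 ↦ 1/2  <
α = 1, β = 0 ↦ 0  <
α = 1, β = 1/2 ↦ 1/2  <
α = 1, β = 1 ↦ 1  ≥
So 2 of the 9 assignments meet the threshold.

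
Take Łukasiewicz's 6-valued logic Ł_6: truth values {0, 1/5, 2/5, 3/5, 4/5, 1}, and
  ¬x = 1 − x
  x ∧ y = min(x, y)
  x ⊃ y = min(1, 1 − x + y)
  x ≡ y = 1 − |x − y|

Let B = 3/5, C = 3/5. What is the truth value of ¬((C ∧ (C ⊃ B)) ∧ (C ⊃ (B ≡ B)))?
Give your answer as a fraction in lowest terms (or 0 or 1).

C ⊃ B = 3/5 ⊃ 3/5 = 1
C ∧ (C ⊃ B) = 3/5 ∧ 1 = 3/5
B ≡ B = 3/5 ≡ 3/5 = 1
C ⊃ (B ≡ B) = 3/5 ⊃ 1 = 1
(C ∧ (C ⊃ B)) ∧ (C ⊃ (B ≡ B)) = 3/5 ∧ 1 = 3/5
¬((C ∧ (C ⊃ B)) ∧ (C ⊃ (B ≡ B))) = ¬3/5 = 2/5

2/5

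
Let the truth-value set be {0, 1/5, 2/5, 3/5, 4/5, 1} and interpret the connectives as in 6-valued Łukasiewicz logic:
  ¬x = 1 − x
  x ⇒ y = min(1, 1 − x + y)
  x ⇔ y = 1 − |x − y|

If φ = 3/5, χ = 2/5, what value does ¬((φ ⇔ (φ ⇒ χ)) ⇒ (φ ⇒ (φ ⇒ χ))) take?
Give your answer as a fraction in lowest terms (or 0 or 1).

φ ⇒ χ = 3/5 ⇒ 2/5 = 4/5
φ ⇔ (φ ⇒ χ) = 3/5 ⇔ 4/5 = 4/5
φ ⇒ χ = 3/5 ⇒ 2/5 = 4/5
φ ⇒ (φ ⇒ χ) = 3/5 ⇒ 4/5 = 1
(φ ⇔ (φ ⇒ χ)) ⇒ (φ ⇒ (φ ⇒ χ)) = 4/5 ⇒ 1 = 1
¬((φ ⇔ (φ ⇒ χ)) ⇒ (φ ⇒ (φ ⇒ χ))) = ¬1 = 0

0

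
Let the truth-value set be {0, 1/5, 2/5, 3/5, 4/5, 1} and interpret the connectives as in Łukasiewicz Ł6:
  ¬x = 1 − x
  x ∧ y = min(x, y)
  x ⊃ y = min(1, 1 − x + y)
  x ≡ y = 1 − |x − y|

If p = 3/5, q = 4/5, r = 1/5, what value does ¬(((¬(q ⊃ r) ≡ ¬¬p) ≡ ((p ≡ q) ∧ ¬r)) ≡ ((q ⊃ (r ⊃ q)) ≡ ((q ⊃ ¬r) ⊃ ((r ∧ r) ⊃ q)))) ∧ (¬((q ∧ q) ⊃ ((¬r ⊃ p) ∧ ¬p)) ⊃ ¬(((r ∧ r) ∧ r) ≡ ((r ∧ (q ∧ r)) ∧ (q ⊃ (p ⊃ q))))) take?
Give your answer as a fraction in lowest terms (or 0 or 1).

1/5

q ⊃ r = 4/5 ⊃ 1/5 = 2/5
¬(q ⊃ r) = ¬2/5 = 3/5
¬p = ¬3/5 = 2/5
¬¬p = ¬2/5 = 3/5
¬(q ⊃ r) ≡ ¬¬p = 3/5 ≡ 3/5 = 1
p ≡ q = 3/5 ≡ 4/5 = 4/5
¬r = ¬1/5 = 4/5
(p ≡ q) ∧ ¬r = 4/5 ∧ 4/5 = 4/5
(¬(q ⊃ r) ≡ ¬¬p) ≡ ((p ≡ q) ∧ ¬r) = 1 ≡ 4/5 = 4/5
r ⊃ q = 1/5 ⊃ 4/5 = 1
q ⊃ (r ⊃ q) = 4/5 ⊃ 1 = 1
¬r = ¬1/5 = 4/5
q ⊃ ¬r = 4/5 ⊃ 4/5 = 1
r ∧ r = 1/5 ∧ 1/5 = 1/5
(r ∧ r) ⊃ q = 1/5 ⊃ 4/5 = 1
(q ⊃ ¬r) ⊃ ((r ∧ r) ⊃ q) = 1 ⊃ 1 = 1
(q ⊃ (r ⊃ q)) ≡ ((q ⊃ ¬r) ⊃ ((r ∧ r) ⊃ q)) = 1 ≡ 1 = 1
((¬(q ⊃ r) ≡ ¬¬p) ≡ ((p ≡ q) ∧ ¬r)) ≡ ((q ⊃ (r ⊃ q)) ≡ ((q ⊃ ¬r) ⊃ ((r ∧ r) ⊃ q))) = 4/5 ≡ 1 = 4/5
¬(((¬(q ⊃ r) ≡ ¬¬p) ≡ ((p ≡ q) ∧ ¬r)) ≡ ((q ⊃ (r ⊃ q)) ≡ ((q ⊃ ¬r) ⊃ ((r ∧ r) ⊃ q)))) = ¬4/5 = 1/5
q ∧ q = 4/5 ∧ 4/5 = 4/5
¬r = ¬1/5 = 4/5
¬r ⊃ p = 4/5 ⊃ 3/5 = 4/5
¬p = ¬3/5 = 2/5
(¬r ⊃ p) ∧ ¬p = 4/5 ∧ 2/5 = 2/5
(q ∧ q) ⊃ ((¬r ⊃ p) ∧ ¬p) = 4/5 ⊃ 2/5 = 3/5
¬((q ∧ q) ⊃ ((¬r ⊃ p) ∧ ¬p)) = ¬3/5 = 2/5
r ∧ r = 1/5 ∧ 1/5 = 1/5
(r ∧ r) ∧ r = 1/5 ∧ 1/5 = 1/5
q ∧ r = 4/5 ∧ 1/5 = 1/5
r ∧ (q ∧ r) = 1/5 ∧ 1/5 = 1/5
p ⊃ q = 3/5 ⊃ 4/5 = 1
q ⊃ (p ⊃ q) = 4/5 ⊃ 1 = 1
(r ∧ (q ∧ r)) ∧ (q ⊃ (p ⊃ q)) = 1/5 ∧ 1 = 1/5
((r ∧ r) ∧ r) ≡ ((r ∧ (q ∧ r)) ∧ (q ⊃ (p ⊃ q))) = 1/5 ≡ 1/5 = 1
¬(((r ∧ r) ∧ r) ≡ ((r ∧ (q ∧ r)) ∧ (q ⊃ (p ⊃ q)))) = ¬1 = 0
¬((q ∧ q) ⊃ ((¬r ⊃ p) ∧ ¬p)) ⊃ ¬(((r ∧ r) ∧ r) ≡ ((r ∧ (q ∧ r)) ∧ (q ⊃ (p ⊃ q)))) = 2/5 ⊃ 0 = 3/5
¬(((¬(q ⊃ r) ≡ ¬¬p) ≡ ((p ≡ q) ∧ ¬r)) ≡ ((q ⊃ (r ⊃ q)) ≡ ((q ⊃ ¬r) ⊃ ((r ∧ r) ⊃ q)))) ∧ (¬((q ∧ q) ⊃ ((¬r ⊃ p) ∧ ¬p)) ⊃ ¬(((r ∧ r) ∧ r) ≡ ((r ∧ (q ∧ r)) ∧ (q ⊃ (p ⊃ q))))) = 1/5 ∧ 3/5 = 1/5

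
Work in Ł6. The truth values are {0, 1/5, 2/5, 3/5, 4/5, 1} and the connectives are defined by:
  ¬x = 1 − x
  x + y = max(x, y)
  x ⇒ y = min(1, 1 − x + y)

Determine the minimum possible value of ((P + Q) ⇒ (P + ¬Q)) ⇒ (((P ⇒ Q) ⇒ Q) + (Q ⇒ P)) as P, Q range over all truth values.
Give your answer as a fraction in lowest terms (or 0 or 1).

Take P = 0, Q = 2/5:
P + Q = 0 + 2/5 = 2/5
¬Q = ¬2/5 = 3/5
P + ¬Q = 0 + 3/5 = 3/5
(P + Q) ⇒ (P + ¬Q) = 2/5 ⇒ 3/5 = 1
P ⇒ Q = 0 ⇒ 2/5 = 1
(P ⇒ Q) ⇒ Q = 1 ⇒ 2/5 = 2/5
Q ⇒ P = 2/5 ⇒ 0 = 3/5
((P ⇒ Q) ⇒ Q) + (Q ⇒ P) = 2/5 + 3/5 = 3/5
((P + Q) ⇒ (P + ¬Q)) ⇒ (((P ⇒ Q) ⇒ Q) + (Q ⇒ P)) = 1 ⇒ 3/5 = 3/5
No assignment yields a value below 3/5, so this is the minimum.

3/5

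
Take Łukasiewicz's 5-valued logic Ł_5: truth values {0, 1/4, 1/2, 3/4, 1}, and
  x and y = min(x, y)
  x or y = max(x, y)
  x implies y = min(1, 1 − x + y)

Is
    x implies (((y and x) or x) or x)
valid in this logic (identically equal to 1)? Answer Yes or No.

Yes

At x = 3/4, y = 0, for instance:
y and x = 0 and 3/4 = 0
(y and x) or x = 0 or 3/4 = 3/4
((y and x) or x) or x = 3/4 or 3/4 = 3/4
x implies (((y and x) or x) or x) = 3/4 implies 3/4 = 1
and checking the remaining 24 assignments likewise gives ≥ 1 in every case.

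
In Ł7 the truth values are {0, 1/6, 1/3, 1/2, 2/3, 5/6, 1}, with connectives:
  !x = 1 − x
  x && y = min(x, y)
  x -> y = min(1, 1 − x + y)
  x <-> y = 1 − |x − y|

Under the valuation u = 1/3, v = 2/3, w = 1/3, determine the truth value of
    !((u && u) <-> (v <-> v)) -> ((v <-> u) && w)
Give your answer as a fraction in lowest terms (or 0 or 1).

u && u = 1/3 && 1/3 = 1/3
v <-> v = 2/3 <-> 2/3 = 1
(u && u) <-> (v <-> v) = 1/3 <-> 1 = 1/3
!((u && u) <-> (v <-> v)) = !1/3 = 2/3
v <-> u = 2/3 <-> 1/3 = 2/3
(v <-> u) && w = 2/3 && 1/3 = 1/3
!((u && u) <-> (v <-> v)) -> ((v <-> u) && w) = 2/3 -> 1/3 = 2/3

2/3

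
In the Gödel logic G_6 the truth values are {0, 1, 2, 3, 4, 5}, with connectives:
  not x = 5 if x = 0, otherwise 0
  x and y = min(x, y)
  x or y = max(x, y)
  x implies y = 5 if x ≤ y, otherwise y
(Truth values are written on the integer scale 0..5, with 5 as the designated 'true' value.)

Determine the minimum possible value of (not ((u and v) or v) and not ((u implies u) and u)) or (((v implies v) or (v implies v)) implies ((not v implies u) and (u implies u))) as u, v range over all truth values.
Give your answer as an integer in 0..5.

Take u = 1, v = 0:
u and v = 1 and 0 = 0
(u and v) or v = 0 or 0 = 0
not ((u and v) or v) = not 0 = 5
u implies u = 1 implies 1 = 5
(u implies u) and u = 5 and 1 = 1
not ((u implies u) and u) = not 1 = 0
not ((u and v) or v) and not ((u implies u) and u) = 5 and 0 = 0
v implies v = 0 implies 0 = 5
v implies v = 0 implies 0 = 5
(v implies v) or (v implies v) = 5 or 5 = 5
not v = not 0 = 5
not v implies u = 5 implies 1 = 1
u implies u = 1 implies 1 = 5
(not v implies u) and (u implies u) = 1 and 5 = 1
((v implies v) or (v implies v)) implies ((not v implies u) and (u implies u)) = 5 implies 1 = 1
(not ((u and v) or v) and not ((u implies u) and u)) or (((v implies v) or (v implies v)) implies ((not v implies u) and (u implies u))) = 0 or 1 = 1
No assignment yields a value below 1, so this is the minimum.

1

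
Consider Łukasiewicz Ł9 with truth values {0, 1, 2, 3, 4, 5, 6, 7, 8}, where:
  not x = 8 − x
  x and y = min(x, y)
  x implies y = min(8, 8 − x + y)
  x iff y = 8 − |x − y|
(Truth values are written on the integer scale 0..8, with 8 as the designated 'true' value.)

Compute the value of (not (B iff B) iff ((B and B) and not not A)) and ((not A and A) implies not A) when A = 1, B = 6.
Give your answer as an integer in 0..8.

7

B iff B = 6 iff 6 = 8
not (B iff B) = not 8 = 0
B and B = 6 and 6 = 6
not A = not 1 = 7
not not A = not 7 = 1
(B and B) and not not A = 6 and 1 = 1
not (B iff B) iff ((B and B) and not not A) = 0 iff 1 = 7
not A = not 1 = 7
not A and A = 7 and 1 = 1
not A = not 1 = 7
(not A and A) implies not A = 1 implies 7 = 8
(not (B iff B) iff ((B and B) and not not A)) and ((not A and A) implies not A) = 7 and 8 = 7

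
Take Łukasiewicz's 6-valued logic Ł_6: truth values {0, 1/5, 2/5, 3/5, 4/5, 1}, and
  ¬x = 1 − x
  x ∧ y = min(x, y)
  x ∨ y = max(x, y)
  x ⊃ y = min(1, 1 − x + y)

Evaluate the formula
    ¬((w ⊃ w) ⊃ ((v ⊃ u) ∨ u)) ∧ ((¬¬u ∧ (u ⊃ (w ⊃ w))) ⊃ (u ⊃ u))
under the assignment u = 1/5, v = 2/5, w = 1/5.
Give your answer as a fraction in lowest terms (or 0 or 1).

w ⊃ w = 1/5 ⊃ 1/5 = 1
v ⊃ u = 2/5 ⊃ 1/5 = 4/5
(v ⊃ u) ∨ u = 4/5 ∨ 1/5 = 4/5
(w ⊃ w) ⊃ ((v ⊃ u) ∨ u) = 1 ⊃ 4/5 = 4/5
¬((w ⊃ w) ⊃ ((v ⊃ u) ∨ u)) = ¬4/5 = 1/5
¬u = ¬1/5 = 4/5
¬¬u = ¬4/5 = 1/5
w ⊃ w = 1/5 ⊃ 1/5 = 1
u ⊃ (w ⊃ w) = 1/5 ⊃ 1 = 1
¬¬u ∧ (u ⊃ (w ⊃ w)) = 1/5 ∧ 1 = 1/5
u ⊃ u = 1/5 ⊃ 1/5 = 1
(¬¬u ∧ (u ⊃ (w ⊃ w))) ⊃ (u ⊃ u) = 1/5 ⊃ 1 = 1
¬((w ⊃ w) ⊃ ((v ⊃ u) ∨ u)) ∧ ((¬¬u ∧ (u ⊃ (w ⊃ w))) ⊃ (u ⊃ u)) = 1/5 ∧ 1 = 1/5

1/5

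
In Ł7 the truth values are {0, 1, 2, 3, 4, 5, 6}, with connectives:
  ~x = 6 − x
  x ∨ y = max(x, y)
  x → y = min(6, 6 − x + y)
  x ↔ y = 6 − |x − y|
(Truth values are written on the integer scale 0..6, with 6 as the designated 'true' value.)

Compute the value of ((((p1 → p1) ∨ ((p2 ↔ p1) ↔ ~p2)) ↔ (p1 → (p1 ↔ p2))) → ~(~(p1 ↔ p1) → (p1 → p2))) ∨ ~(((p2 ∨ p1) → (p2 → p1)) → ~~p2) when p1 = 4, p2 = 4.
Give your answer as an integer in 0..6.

2

p1 → p1 = 4 → 4 = 6
p2 ↔ p1 = 4 ↔ 4 = 6
~p2 = ~4 = 2
(p2 ↔ p1) ↔ ~p2 = 6 ↔ 2 = 2
(p1 → p1) ∨ ((p2 ↔ p1) ↔ ~p2) = 6 ∨ 2 = 6
p1 ↔ p2 = 4 ↔ 4 = 6
p1 → (p1 ↔ p2) = 4 → 6 = 6
((p1 → p1) ∨ ((p2 ↔ p1) ↔ ~p2)) ↔ (p1 → (p1 ↔ p2)) = 6 ↔ 6 = 6
p1 ↔ p1 = 4 ↔ 4 = 6
~(p1 ↔ p1) = ~6 = 0
p1 → p2 = 4 → 4 = 6
~(p1 ↔ p1) → (p1 → p2) = 0 → 6 = 6
~(~(p1 ↔ p1) → (p1 → p2)) = ~6 = 0
(((p1 → p1) ∨ ((p2 ↔ p1) ↔ ~p2)) ↔ (p1 → (p1 ↔ p2))) → ~(~(p1 ↔ p1) → (p1 → p2)) = 6 → 0 = 0
p2 ∨ p1 = 4 ∨ 4 = 4
p2 → p1 = 4 → 4 = 6
(p2 ∨ p1) → (p2 → p1) = 4 → 6 = 6
~p2 = ~4 = 2
~~p2 = ~2 = 4
((p2 ∨ p1) → (p2 → p1)) → ~~p2 = 6 → 4 = 4
~(((p2 ∨ p1) → (p2 → p1)) → ~~p2) = ~4 = 2
((((p1 → p1) ∨ ((p2 ↔ p1) ↔ ~p2)) ↔ (p1 → (p1 ↔ p2))) → ~(~(p1 ↔ p1) → (p1 → p2))) ∨ ~(((p2 ∨ p1) → (p2 → p1)) → ~~p2) = 0 ∨ 2 = 2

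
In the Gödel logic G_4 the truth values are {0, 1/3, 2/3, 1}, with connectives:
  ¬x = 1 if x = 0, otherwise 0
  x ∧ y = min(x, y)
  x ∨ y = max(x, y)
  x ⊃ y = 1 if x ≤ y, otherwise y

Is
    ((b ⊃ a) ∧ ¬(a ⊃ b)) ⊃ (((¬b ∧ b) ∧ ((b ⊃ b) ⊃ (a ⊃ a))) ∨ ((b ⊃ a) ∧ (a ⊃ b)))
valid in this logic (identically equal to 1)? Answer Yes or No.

Counterexample: take a = 1/3, b = 0.
b ⊃ a = 0 ⊃ 1/3 = 1
a ⊃ b = 1/3 ⊃ 0 = 0
¬(a ⊃ b) = ¬0 = 1
(b ⊃ a) ∧ ¬(a ⊃ b) = 1 ∧ 1 = 1
¬b = ¬0 = 1
¬b ∧ b = 1 ∧ 0 = 0
b ⊃ b = 0 ⊃ 0 = 1
a ⊃ a = 1/3 ⊃ 1/3 = 1
(b ⊃ b) ⊃ (a ⊃ a) = 1 ⊃ 1 = 1
(¬b ∧ b) ∧ ((b ⊃ b) ⊃ (a ⊃ a)) = 0 ∧ 1 = 0
b ⊃ a = 0 ⊃ 1/3 = 1
a ⊃ b = 1/3 ⊃ 0 = 0
(b ⊃ a) ∧ (a ⊃ b) = 1 ∧ 0 = 0
((¬b ∧ b) ∧ ((b ⊃ b) ⊃ (a ⊃ a))) ∨ ((b ⊃ a) ∧ (a ⊃ b)) = 0 ∨ 0 = 0
((b ⊃ a) ∧ ¬(a ⊃ b)) ⊃ (((¬b ∧ b) ∧ ((b ⊃ b) ⊃ (a ⊃ a))) ∨ ((b ⊃ a) ∧ (a ⊃ b))) = 1 ⊃ 0 = 0
This gives 0 ≠ 1.

No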